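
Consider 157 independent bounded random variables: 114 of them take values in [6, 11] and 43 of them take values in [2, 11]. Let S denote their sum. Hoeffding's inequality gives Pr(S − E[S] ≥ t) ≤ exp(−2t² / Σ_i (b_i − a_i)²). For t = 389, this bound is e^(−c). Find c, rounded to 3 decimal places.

47.788

Σ(b_i − a_i)² = 114·5² + 43·9² = 6333.
c = 2t² / 6333 = 2·389² / 6333 = 47.7881.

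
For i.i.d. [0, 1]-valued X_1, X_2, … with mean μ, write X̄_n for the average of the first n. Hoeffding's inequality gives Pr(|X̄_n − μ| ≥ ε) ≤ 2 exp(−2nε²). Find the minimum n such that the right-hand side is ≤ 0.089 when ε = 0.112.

125

Require 2·exp(−2nε²) ≤ 0.089, i.e. 2nε² ≥ ln(2/0.089) = 3.112266.
So n ≥ 3.112266 / (2·0.112²) = 124.054.
The smallest integer n is 125.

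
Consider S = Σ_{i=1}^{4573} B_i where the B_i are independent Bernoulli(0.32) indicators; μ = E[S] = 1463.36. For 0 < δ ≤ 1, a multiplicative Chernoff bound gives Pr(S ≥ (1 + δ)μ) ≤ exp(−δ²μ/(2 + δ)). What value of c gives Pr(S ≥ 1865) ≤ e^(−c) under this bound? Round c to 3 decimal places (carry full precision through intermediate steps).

Write 1865 = (1 + δ)μ, so δ = 1865/1463.36 − 1 = 0.2744642…
Then the exponent is δ²μ/(2 + δ) = (1865 − μ)² / (μ·(2 + δ)) = 48.466719.

48.467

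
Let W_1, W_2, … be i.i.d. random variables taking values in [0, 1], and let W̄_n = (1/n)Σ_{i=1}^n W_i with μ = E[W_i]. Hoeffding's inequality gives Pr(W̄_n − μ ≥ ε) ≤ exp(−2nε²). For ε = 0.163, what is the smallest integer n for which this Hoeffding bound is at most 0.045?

Require exp(−2nε²) ≤ 0.045, i.e. 2nε² ≥ ln(1/0.045) = 3.101093.
So n ≥ 3.101093 / (2·0.163²) = 58.359.
The smallest integer n is 59.

59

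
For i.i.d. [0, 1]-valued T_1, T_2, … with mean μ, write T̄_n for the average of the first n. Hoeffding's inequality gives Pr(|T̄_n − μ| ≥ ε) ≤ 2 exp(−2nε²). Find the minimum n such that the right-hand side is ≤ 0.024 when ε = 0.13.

Require 2·exp(−2nε²) ≤ 0.024, i.e. 2nε² ≥ ln(2/0.024) = 4.422849.
So n ≥ 4.422849 / (2·0.13²) = 130.854.
The smallest integer n is 131.

131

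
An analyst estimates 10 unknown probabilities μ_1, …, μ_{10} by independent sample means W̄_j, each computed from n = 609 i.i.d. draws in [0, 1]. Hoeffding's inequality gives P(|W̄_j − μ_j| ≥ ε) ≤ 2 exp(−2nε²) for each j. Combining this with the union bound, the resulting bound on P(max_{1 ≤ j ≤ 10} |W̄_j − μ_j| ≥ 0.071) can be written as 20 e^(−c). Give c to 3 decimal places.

Union bound over the 10 events: P(max_{1 ≤ j ≤ 10} |W̄_j − μ_j| ≥ 0.071) ≤ 10·2·exp(−2nε²) = 20 exp(−2·609·0.071²).
So c = 2·609·0.071² = 6.1399.

6.140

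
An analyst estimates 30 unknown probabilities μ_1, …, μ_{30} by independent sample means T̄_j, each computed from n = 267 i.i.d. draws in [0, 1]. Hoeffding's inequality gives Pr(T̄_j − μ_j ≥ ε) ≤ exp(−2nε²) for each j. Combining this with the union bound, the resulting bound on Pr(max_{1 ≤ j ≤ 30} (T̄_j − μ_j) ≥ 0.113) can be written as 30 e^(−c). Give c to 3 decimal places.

6.819

Union bound over the 30 events: Pr(max_{1 ≤ j ≤ 30} (T̄_j − μ_j) ≥ 0.113) ≤ 30·exp(−2nε²) = 30 exp(−2·267·0.113²).
So c = 2·267·0.113² = 6.8186.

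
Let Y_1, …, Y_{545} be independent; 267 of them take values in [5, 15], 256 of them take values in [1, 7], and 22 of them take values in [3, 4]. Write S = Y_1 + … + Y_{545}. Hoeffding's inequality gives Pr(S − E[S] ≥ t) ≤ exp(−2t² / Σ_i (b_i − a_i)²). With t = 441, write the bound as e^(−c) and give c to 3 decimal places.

10.823

Σ(b_i − a_i)² = 267·10² + 256·6² + 22·1² = 35938.
c = 2t² / 35938 = 2·441² / 35938 = 10.8231.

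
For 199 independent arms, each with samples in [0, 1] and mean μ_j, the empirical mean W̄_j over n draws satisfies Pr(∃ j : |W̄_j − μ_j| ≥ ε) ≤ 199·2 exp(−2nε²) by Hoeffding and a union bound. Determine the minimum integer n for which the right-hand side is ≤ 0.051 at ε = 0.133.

254

Need 2·199·exp(−2nε²) ≤ 0.051, i.e. exp(−2nε²) ≤ 0.051/398.
So 2nε² ≥ ln(398/0.051) = 8.962382.
Hence n ≥ 8.962382/(2·0.133²) = 253.332.
The smallest integer n is 254.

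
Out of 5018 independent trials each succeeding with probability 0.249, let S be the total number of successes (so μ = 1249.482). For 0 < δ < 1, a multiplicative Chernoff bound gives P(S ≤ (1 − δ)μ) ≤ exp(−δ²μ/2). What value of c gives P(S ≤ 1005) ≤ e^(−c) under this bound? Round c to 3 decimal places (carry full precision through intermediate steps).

23.918

Write 1005 = (1 − δ)μ, so δ = 1 − 1005/1249.482 = 0.1956667…
Then the exponent is δ²μ/2 = (μ − 1005)²/(2μ) = 23.918491.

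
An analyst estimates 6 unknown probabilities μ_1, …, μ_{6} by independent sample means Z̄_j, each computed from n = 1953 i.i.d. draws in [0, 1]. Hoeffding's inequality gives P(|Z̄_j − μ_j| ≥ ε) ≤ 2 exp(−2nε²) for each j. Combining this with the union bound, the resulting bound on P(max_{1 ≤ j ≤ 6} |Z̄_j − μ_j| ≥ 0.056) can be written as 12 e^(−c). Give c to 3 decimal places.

12.249

Union bound over the 6 events: P(max_{1 ≤ j ≤ 6} |Z̄_j − μ_j| ≥ 0.056) ≤ 6·2·exp(−2nε²) = 12 exp(−2·1953·0.056²).
So c = 2·1953·0.056² = 12.2492.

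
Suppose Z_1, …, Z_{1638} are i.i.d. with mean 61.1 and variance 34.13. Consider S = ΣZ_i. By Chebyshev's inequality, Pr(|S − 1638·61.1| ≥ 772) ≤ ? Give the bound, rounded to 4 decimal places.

Var(S) = n·Var(Z_i) = 1638·34.13 = 55904.94.
Chebyshev: Pr(|S − 1638·61.1| ≥ 772) ≤ Var(S)/772² = 55904.94/595984 = 0.0938.

0.0938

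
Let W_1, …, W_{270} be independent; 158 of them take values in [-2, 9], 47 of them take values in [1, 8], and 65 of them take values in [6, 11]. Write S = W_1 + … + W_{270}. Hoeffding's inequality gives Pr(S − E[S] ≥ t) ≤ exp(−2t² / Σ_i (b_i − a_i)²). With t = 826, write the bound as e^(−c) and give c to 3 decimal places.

Σ(b_i − a_i)² = 158·11² + 47·7² + 65·5² = 23046.
c = 2t² / 23046 = 2·826² / 23046 = 59.2099.

59.210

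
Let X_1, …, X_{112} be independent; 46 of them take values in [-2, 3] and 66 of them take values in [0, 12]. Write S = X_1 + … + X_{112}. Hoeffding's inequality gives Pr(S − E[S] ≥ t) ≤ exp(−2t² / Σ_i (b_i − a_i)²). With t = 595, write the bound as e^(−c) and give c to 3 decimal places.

Σ(b_i − a_i)² = 46·5² + 66·12² = 10654.
c = 2t² / 10654 = 2·595² / 10654 = 66.4586.

66.459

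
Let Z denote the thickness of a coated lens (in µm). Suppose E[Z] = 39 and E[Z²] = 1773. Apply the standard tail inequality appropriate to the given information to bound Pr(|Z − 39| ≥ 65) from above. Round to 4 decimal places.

The first two moments determine the variance, so Chebyshev's inequality is the sharpest standard bound available.
Var(Z) = E[Z²] − (E[Z])² = 1773 − 1521 = 252.
Chebyshev's inequality: Pr(|Z − μ| ≥ t) ≤ Var(Z)/t² = 252/4225 = 0.0596.

0.0596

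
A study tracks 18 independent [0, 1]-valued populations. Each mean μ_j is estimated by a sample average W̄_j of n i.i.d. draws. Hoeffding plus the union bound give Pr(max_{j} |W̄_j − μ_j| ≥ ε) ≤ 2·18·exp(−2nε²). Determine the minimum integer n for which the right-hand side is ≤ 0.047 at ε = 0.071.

Need 2·18·exp(−2nε²) ≤ 0.047, i.e. exp(−2nε²) ≤ 0.047/36.
So 2nε² ≥ ln(36/0.047) = 6.641127.
Hence n ≥ 6.641127/(2·0.071²) = 658.711.
The smallest integer n is 659.

659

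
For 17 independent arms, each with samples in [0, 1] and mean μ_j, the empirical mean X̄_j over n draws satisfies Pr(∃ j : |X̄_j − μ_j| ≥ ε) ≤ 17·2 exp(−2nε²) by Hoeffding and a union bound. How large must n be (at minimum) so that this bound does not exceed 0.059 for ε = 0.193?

Need 2·17·exp(−2nε²) ≤ 0.059, i.e. exp(−2nε²) ≤ 0.059/34.
So 2nε² ≥ ln(34/0.059) = 6.356578.
Hence n ≥ 6.356578/(2·0.193²) = 85.325.
The smallest integer n is 86.

86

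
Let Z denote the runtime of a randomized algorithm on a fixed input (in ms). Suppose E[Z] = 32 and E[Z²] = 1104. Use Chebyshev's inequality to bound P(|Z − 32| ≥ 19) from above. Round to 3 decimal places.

0.222

Var(Z) = E[Z²] − (E[Z])² = 1104 − 1024 = 80.
Chebyshev's inequality: P(|Z − μ| ≥ t) ≤ Var(Z)/t² = 80/361 = 0.2216.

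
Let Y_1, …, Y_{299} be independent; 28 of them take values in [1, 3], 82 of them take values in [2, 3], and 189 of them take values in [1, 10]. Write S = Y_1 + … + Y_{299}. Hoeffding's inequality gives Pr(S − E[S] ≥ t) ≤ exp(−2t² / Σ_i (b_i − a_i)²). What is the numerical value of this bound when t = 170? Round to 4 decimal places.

0.0240

Σ(b_i − a_i)² = 28·2² + 82·1² + 189·9² = 15503.
Exponent = 2·170² / 15503 = 3.72831.
Bound = exp(−3.72831) = 0.02403.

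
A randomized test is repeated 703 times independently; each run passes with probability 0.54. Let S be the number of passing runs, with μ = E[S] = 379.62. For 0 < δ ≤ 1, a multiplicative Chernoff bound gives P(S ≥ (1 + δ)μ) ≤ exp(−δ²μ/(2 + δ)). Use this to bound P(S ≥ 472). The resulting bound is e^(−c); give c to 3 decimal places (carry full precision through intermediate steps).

Write 472 = (1 + δ)μ, so δ = 472/379.62 − 1 = 0.2433486…
Then the exponent is δ²μ/(2 + δ) = (472 − μ)² / (μ·(2 + δ)) = 10.020977.

10.021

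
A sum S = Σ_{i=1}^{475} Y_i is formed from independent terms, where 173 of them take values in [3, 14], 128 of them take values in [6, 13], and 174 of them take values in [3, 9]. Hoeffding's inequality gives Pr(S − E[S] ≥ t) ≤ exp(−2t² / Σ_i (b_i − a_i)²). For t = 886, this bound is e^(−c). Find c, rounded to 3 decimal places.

Σ(b_i − a_i)² = 173·11² + 128·7² + 174·6² = 33469.
c = 2t² / 33469 = 2·886² / 33469 = 46.9088.

46.909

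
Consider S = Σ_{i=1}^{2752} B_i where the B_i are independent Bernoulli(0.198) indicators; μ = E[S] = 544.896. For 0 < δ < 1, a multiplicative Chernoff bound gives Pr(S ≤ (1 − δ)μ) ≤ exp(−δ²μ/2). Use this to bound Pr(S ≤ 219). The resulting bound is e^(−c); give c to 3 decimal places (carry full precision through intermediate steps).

Write 219 = (1 − δ)μ, so δ = 1 − 219/544.896 = 0.5980884…
Then the exponent is δ²μ/2 = (μ − 219)²/(2μ) = 97.457316.

97.457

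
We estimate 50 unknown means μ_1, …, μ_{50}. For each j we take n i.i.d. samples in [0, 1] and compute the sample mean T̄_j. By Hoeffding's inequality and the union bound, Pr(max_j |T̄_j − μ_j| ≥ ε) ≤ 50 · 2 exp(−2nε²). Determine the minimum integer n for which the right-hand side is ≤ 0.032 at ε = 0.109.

Need 2·50·exp(−2nε²) ≤ 0.032, i.e. exp(−2nε²) ≤ 0.032/100.
So 2nε² ≥ ln(100/0.032) = 8.047190.
Hence n ≥ 8.047190/(2·0.109²) = 338.658.
The smallest integer n is 339.

339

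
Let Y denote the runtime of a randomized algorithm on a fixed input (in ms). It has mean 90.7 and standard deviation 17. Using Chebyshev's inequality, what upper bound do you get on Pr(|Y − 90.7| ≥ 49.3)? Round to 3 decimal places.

Chebyshev: Pr(|Y − μ| ≥ t) ≤ Var(Y)/t².
Var(Y) = σ² = 17² = 289.
Bound = 289 / 2430.49 = 0.1189.

0.119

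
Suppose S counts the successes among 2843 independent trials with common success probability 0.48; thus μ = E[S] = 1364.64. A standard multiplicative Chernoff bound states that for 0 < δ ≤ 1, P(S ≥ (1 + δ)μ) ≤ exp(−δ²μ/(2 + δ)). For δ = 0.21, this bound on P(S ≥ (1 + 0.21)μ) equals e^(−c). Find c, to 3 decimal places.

c = δ²μ/(2 + δ) = 0.21²·1364.64/(2 + 0.21) = 27.2311.

27.231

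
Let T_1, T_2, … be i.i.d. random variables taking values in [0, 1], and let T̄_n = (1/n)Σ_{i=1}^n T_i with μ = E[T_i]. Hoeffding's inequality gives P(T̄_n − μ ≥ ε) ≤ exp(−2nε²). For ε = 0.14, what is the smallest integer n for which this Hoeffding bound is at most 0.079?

65

Require exp(−2nε²) ≤ 0.079, i.e. 2nε² ≥ ln(1/0.079) = 2.538307.
So n ≥ 2.538307 / (2·0.14²) = 64.753.
The smallest integer n is 65.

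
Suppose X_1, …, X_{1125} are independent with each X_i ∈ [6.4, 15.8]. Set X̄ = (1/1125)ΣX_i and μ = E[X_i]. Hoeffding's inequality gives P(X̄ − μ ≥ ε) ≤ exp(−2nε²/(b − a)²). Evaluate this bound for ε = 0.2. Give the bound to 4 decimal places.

Exponent: 2nε²/(b − a)² = 2·1125·0.2² / 9.4² = 1.01856.
Bound = exp(−1.01856) = 0.36111.

0.3611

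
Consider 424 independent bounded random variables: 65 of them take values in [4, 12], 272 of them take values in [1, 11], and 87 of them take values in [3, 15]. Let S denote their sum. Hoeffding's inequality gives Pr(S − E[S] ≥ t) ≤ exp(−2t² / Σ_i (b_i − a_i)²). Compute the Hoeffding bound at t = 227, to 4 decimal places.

Σ(b_i − a_i)² = 65·8² + 272·10² + 87·12² = 43888.
Exponent = 2·227² / 43888 = 2.34820.
Bound = exp(−2.34820) = 0.09554.

0.0955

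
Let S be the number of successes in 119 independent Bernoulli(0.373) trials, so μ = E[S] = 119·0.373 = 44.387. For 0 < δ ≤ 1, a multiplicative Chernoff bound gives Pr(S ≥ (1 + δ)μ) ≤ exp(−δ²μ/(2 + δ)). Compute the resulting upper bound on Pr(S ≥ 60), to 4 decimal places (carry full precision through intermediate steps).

0.0968

Write 60 = (1 + δ)μ, so δ = 60/44.387 − 1 = 0.3517471…
Then the exponent is δ²μ/(2 + δ) = (60 − μ)² / (μ·(2 + δ)) = 2.335212.
Bound = exp(−2.335212) = 0.09679.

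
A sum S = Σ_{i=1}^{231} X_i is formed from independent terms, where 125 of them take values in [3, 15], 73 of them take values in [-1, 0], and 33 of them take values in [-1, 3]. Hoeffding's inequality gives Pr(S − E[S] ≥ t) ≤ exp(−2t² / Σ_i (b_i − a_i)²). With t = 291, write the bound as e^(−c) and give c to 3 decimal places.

9.105

Σ(b_i − a_i)² = 125·12² + 73·1² + 33·4² = 18601.
c = 2t² / 18601 = 2·291² / 18601 = 9.1050.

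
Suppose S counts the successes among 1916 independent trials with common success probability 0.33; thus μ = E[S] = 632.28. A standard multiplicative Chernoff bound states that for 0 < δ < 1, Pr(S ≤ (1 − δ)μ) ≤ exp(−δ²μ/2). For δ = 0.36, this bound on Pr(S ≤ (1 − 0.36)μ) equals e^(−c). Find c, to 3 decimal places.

40.972

c = δ²μ/2 = 0.36²·632.28/2 = 40.9717.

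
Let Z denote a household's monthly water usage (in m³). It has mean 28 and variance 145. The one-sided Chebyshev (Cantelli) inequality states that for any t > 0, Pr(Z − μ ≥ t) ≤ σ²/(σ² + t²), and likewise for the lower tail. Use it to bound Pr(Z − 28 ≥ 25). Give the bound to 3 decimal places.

Here σ² = 145 and t = 25, so σ² + t² = 770.
Cantelli's bound: 145/770 = 0.1883.

0.188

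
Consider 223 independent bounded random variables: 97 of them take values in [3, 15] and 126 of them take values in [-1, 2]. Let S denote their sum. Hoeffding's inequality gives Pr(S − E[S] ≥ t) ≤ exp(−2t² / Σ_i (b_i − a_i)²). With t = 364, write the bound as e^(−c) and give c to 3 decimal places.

Σ(b_i − a_i)² = 97·12² + 126·3² = 15102.
c = 2t² / 15102 = 2·364² / 15102 = 17.5468.

17.547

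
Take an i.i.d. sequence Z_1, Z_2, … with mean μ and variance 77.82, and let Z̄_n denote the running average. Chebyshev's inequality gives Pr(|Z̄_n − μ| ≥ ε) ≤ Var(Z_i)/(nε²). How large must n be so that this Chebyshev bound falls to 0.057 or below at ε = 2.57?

Require 77.82/(n·2.57²) ≤ 0.057, i.e. n ≥ 77.82/(0.057·2.57²) = 206.705.
The smallest integer n is 207.

207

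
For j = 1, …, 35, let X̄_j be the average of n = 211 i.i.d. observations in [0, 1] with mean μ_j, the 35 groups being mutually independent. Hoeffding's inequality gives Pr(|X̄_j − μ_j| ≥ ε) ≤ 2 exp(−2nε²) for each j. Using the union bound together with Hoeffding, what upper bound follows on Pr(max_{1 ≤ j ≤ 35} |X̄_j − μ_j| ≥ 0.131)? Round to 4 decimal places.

0.0501

Per-experiment Hoeffding bound: 2·exp(−2·211·0.131²) = 2·exp(−7.24194) = 0.0014318.
Union bound over 35 events: 35·0.0014318 = 0.05011.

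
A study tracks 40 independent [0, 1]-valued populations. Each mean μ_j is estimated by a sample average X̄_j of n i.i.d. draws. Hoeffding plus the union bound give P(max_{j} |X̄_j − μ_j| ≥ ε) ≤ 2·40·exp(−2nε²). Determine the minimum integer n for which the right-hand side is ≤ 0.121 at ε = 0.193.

88

Need 2·40·exp(−2nε²) ≤ 0.121, i.e. exp(−2nε²) ≤ 0.121/80.
So 2nε² ≥ ln(80/0.121) = 6.493991.
Hence n ≥ 6.493991/(2·0.193²) = 87.170.
The smallest integer n is 88.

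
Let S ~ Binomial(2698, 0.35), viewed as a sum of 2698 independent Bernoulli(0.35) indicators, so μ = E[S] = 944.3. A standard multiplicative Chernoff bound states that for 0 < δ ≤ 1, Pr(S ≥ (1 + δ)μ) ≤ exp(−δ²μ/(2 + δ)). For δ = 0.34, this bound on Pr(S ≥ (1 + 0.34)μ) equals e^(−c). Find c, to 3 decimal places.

46.650

c = δ²μ/(2 + δ) = 0.34²·944.3/(2 + 0.34) = 46.6500.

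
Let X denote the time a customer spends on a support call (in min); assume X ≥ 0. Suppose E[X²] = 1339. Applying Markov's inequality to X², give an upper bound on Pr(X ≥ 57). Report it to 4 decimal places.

Since X ≥ 0, the event {X ≥ 57} is the same as {X² ≥ 3249}.
Markov's inequality applied to X² gives Pr(X² ≥ 3249) ≤ E[X²]/3249 = 1339/3249 = 0.4121.

0.4121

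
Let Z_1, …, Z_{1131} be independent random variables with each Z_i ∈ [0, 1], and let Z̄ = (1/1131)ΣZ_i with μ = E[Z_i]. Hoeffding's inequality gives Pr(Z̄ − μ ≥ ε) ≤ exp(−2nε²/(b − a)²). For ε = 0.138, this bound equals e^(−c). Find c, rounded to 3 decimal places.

c = 2nε²/(b − a)² = 2·1131·0.138² / 1² = 43.0775.

43.078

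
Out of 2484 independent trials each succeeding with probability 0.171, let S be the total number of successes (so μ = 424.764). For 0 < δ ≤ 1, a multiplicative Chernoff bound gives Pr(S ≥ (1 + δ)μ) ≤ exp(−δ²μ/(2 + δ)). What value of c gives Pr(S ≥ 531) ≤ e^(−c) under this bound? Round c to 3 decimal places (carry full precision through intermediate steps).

Write 531 = (1 + δ)μ, so δ = 531/424.764 − 1 = 0.2501059…
Then the exponent is δ²μ/(2 + δ) = (531 − μ)² / (μ·(2 + δ)) = 11.808446.

11.808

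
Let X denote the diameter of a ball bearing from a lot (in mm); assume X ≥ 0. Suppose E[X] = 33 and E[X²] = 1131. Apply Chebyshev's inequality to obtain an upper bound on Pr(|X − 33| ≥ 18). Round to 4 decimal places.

0.1296

Var(X) = E[X²] − (E[X])² = 1131 − 1089 = 42.
Chebyshev's inequality: Pr(|X − μ| ≥ t) ≤ Var(X)/t² = 42/324 = 0.1296.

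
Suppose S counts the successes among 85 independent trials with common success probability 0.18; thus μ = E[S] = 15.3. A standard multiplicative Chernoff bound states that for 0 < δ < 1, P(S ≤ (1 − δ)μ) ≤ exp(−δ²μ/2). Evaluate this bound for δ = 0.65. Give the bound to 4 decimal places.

Exponent = δ²μ/2 = 0.65²·15.3/2 = 3.2321.
Bound = exp(−3.2321) = 0.03947.

0.0395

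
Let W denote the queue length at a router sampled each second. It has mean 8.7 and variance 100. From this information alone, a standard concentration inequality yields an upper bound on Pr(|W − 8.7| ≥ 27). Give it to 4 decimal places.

0.1372

Mean and variance are known, so Chebyshev's inequality applies.
Chebyshev: Pr(|W − μ| ≥ t) ≤ Var(W)/t².
Bound = 100 / 729 = 0.1372.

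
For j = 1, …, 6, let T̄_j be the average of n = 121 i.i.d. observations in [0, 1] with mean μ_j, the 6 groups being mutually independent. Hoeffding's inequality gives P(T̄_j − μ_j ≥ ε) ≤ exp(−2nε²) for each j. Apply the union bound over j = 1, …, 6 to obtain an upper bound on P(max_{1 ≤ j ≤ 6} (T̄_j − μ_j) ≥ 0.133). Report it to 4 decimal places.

Per-experiment Hoeffding bound: exp(−2·121·0.133²) = exp(−4.28074) = 0.013832.
Union bound over 6 events: 6·0.013832 = 0.08299.

0.0830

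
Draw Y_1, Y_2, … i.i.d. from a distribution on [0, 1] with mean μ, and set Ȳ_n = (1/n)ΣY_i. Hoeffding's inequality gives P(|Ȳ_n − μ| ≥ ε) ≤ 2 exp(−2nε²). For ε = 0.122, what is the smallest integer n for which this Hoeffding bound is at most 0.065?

116

Require 2·exp(−2nε²) ≤ 0.065, i.e. 2nε² ≥ ln(2/0.065) = 3.426515.
So n ≥ 3.426515 / (2·0.122²) = 115.107.
The smallest integer n is 116.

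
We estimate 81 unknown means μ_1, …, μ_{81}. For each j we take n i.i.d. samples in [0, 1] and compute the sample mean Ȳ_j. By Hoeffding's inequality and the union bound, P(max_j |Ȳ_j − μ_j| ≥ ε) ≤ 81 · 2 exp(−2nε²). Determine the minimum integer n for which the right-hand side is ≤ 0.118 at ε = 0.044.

1866

Need 2·81·exp(−2nε²) ≤ 0.118, i.e. exp(−2nε²) ≤ 0.118/162.
So 2nε² ≥ ln(162/0.118) = 7.224667.
Hence n ≥ 7.224667/(2·0.044²) = 1865.875.
The smallest integer n is 1866.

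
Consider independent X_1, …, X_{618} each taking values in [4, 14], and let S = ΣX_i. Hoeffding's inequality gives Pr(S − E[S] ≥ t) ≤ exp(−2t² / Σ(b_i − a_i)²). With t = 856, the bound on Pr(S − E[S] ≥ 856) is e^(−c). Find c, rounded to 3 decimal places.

Σ(b_i − a_i)² = 618·(10)² = 61800.
c = 2t²/61800 = 2·856²/61800 = 23.7131.

23.713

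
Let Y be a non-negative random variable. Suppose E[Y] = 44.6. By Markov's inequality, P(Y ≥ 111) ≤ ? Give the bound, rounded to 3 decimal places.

0.402

Markov's inequality: for a non-negative random variable, P(Y ≥ a) ≤ E[Y]/a.
Here E[Y] = 44.6 and a = 111, so the bound is 44.6/111 = 0.4018.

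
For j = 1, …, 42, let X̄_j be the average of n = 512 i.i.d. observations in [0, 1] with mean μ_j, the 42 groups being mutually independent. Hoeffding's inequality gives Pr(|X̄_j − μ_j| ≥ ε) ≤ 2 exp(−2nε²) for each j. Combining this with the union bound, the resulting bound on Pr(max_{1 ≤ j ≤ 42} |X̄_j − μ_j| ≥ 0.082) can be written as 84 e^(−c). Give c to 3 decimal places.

6.885

Union bound over the 42 events: Pr(max_{1 ≤ j ≤ 42} |X̄_j − μ_j| ≥ 0.082) ≤ 42·2·exp(−2nε²) = 84 exp(−2·512·0.082²).
So c = 2·512·0.082² = 6.8854.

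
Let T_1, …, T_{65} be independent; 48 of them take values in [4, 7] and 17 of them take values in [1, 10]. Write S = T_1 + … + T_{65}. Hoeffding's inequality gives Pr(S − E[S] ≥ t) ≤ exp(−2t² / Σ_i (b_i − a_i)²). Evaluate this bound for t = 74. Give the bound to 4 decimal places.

Σ(b_i − a_i)² = 48·3² + 17·9² = 1809.
Exponent = 2·74² / 1809 = 6.05417.
Bound = exp(−6.05417) = 0.00235.

0.0023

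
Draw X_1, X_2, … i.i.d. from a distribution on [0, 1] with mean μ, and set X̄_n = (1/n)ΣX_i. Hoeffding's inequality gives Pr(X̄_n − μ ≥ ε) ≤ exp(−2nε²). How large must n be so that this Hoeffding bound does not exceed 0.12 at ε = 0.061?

Require exp(−2nε²) ≤ 0.12, i.e. 2nε² ≥ ln(1/0.12) = 2.120264.
So n ≥ 2.120264 / (2·0.061²) = 284.905.
The smallest integer n is 285.

285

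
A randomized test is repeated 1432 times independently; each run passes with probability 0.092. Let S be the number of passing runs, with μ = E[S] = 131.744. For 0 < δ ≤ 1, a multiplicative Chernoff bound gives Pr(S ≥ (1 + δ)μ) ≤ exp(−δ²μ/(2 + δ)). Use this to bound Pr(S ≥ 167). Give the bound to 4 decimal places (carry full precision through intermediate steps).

Write 167 = (1 + δ)μ, so δ = 167/131.744 − 1 = 0.2676099…
Then the exponent is δ²μ/(2 + δ) = (167 − μ)² / (μ·(2 + δ)) = 4.160705.
Bound = exp(−4.160705) = 0.01560.

0.0156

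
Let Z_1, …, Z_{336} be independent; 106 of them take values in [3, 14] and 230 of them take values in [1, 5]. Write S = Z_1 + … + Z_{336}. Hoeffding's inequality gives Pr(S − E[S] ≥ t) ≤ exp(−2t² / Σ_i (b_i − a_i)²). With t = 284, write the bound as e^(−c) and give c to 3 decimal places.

Σ(b_i − a_i)² = 106·11² + 230·4² = 16506.
c = 2t² / 16506 = 2·284² / 16506 = 9.7729.

9.773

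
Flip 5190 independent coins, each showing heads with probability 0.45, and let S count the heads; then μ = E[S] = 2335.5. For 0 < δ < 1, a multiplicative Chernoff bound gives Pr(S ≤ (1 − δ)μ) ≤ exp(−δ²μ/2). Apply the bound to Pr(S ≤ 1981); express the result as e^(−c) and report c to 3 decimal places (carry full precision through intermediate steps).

Write 1981 = (1 − δ)μ, so δ = 1 − 1981/2335.5 = 0.1517876…
Then the exponent is δ²μ/2 = (μ − 1981)²/(2μ) = 26.904357.

26.904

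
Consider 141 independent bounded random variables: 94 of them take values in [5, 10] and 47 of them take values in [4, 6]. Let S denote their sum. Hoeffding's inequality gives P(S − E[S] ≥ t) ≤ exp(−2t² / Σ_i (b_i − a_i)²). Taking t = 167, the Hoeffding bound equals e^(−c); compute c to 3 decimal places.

Σ(b_i − a_i)² = 94·5² + 47·2² = 2538.
c = 2t² / 2538 = 2·167² / 2538 = 21.9771.

21.977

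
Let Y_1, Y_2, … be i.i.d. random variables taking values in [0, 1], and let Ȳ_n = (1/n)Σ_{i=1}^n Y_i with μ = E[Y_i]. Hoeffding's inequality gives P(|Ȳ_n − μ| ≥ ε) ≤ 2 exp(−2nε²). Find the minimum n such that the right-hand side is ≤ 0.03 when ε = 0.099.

Require 2·exp(−2nε²) ≤ 0.03, i.e. 2nε² ≥ ln(2/0.03) = 4.199705.
So n ≥ 4.199705 / (2·0.099²) = 214.249.
The smallest integer n is 215.

215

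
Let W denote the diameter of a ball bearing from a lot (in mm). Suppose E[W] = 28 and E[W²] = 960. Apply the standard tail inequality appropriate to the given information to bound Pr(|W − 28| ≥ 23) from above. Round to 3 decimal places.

The first two moments determine the variance, so Chebyshev's inequality is the sharpest standard bound available.
Var(W) = E[W²] − (E[W])² = 960 − 784 = 176.
Chebyshev's inequality: Pr(|W − μ| ≥ t) ≤ Var(W)/t² = 176/529 = 0.3327.

0.333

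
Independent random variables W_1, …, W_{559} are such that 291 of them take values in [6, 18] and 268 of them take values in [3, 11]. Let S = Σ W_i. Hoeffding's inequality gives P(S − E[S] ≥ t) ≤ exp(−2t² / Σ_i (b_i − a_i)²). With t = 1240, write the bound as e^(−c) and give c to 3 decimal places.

52.073

Σ(b_i − a_i)² = 291·12² + 268·8² = 59056.
c = 2t² / 59056 = 2·1240² / 59056 = 52.0726.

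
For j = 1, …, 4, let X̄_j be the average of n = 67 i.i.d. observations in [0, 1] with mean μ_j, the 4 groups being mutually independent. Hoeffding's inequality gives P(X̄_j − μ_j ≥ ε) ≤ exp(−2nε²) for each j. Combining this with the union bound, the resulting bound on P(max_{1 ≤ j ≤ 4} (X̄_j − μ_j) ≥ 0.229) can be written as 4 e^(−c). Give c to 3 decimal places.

7.027

Union bound over the 4 events: P(max_{1 ≤ j ≤ 4} (X̄_j − μ_j) ≥ 0.229) ≤ 4·exp(−2nε²) = 4 exp(−2·67·0.229²).
So c = 2·67·0.229² = 7.0271.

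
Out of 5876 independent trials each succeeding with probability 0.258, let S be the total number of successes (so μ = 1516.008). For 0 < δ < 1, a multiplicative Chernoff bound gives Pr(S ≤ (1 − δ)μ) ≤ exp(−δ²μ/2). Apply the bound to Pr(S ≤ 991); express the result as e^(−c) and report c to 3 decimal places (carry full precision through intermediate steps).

Write 991 = (1 − δ)μ, so δ = 1 − 991/1516.008 = 0.3463095…
Then the exponent is δ²μ/2 = (μ − 991)²/(2μ) = 90.907634.

90.908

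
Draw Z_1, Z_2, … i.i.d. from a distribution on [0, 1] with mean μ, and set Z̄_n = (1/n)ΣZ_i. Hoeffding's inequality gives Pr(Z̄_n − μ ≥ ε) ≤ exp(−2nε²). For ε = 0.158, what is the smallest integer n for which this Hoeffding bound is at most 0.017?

Require exp(−2nε²) ≤ 0.017, i.e. 2nε² ≥ ln(1/0.017) = 4.074542.
So n ≥ 4.074542 / (2·0.158²) = 81.608.
The smallest integer n is 82.

82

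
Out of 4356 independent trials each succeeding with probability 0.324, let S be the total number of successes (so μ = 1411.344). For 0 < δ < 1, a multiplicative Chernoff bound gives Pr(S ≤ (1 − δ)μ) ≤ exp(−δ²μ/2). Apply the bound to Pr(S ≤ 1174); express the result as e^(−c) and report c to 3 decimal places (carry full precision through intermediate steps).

Write 1174 = (1 − δ)μ, so δ = 1 − 1174/1411.344 = 0.1681688…
Then the exponent is δ²μ/2 = (μ − 1174)²/(2μ) = 19.956926.

19.957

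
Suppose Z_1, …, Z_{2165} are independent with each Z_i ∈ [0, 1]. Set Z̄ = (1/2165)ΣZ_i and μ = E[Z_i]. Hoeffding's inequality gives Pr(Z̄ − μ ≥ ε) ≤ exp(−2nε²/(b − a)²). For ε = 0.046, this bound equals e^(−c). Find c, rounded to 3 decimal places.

9.162

c = 2nε²/(b − a)² = 2·2165·0.046² / 1² = 9.1623.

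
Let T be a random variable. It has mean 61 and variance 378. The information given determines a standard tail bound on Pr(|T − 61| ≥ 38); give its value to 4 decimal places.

Mean and variance are known, so Chebyshev's inequality applies.
Chebyshev: Pr(|T − μ| ≥ t) ≤ Var(T)/t².
Bound = 378 / 1444 = 0.2618.

0.2618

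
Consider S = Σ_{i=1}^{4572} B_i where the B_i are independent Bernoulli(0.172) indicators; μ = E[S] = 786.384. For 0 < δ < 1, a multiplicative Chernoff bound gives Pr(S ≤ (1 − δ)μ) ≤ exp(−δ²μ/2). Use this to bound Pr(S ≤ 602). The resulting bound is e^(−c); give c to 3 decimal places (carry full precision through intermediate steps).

21.616

Write 602 = (1 − δ)μ, so δ = 1 − 602/786.384 = 0.2344707…
Then the exponent is δ²μ/2 = (μ − 602)²/(2μ) = 21.616322.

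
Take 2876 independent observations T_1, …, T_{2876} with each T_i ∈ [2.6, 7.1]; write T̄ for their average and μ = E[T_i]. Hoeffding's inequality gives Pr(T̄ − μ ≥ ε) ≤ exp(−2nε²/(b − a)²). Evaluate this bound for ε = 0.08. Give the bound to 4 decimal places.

0.1624

Exponent: 2nε²/(b − a)² = 2·2876·0.08² / 4.5² = 1.81792.
Bound = exp(−1.81792) = 0.16236.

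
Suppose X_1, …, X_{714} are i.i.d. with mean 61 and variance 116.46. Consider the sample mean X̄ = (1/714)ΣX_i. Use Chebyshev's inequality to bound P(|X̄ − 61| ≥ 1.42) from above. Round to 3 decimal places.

0.081

Var(X̄) = Var(X_i)/n = 116.46/714 = 0.16311.
Chebyshev: P(|X̄ − 61| ≥ 1.42) ≤ Var(X̄)/(1.42)² = 116.46/(714·1.42²) = 0.0809.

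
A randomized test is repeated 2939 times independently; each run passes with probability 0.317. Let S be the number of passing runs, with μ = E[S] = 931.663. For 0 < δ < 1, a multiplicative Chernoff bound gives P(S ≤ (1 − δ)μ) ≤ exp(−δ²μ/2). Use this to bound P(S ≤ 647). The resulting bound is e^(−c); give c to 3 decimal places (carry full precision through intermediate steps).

43.488

Write 647 = (1 − δ)μ, so δ = 1 − 647/931.663 = 0.3055429…
Then the exponent is δ²μ/2 = (μ − 647)²/(2μ) = 43.488377.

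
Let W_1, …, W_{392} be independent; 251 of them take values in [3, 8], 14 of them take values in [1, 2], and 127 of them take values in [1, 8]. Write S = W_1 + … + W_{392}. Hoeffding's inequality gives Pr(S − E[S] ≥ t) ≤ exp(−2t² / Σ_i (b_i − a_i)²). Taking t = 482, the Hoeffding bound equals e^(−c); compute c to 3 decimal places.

37.136

Σ(b_i − a_i)² = 251·5² + 14·1² + 127·7² = 12512.
c = 2t² / 12512 = 2·482² / 12512 = 37.1362.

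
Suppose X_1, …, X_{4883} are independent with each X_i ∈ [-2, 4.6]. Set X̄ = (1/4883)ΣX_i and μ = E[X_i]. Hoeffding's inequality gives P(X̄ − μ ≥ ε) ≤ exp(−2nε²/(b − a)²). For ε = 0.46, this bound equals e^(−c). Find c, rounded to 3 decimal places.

47.440

c = 2nε²/(b − a)² = 2·4883·0.46² / 6.6² = 47.4400.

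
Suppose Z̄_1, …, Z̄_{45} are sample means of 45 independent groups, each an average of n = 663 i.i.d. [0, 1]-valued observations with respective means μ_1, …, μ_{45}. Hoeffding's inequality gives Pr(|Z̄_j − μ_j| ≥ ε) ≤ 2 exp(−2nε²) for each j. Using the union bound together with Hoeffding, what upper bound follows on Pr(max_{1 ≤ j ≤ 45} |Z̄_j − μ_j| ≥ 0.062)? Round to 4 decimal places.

0.5503

Per-experiment Hoeffding bound: 2·exp(−2·663·0.062²) = 2·exp(−5.09714) = 0.012228.
Union bound over 45 events: 45·0.012228 = 0.55028.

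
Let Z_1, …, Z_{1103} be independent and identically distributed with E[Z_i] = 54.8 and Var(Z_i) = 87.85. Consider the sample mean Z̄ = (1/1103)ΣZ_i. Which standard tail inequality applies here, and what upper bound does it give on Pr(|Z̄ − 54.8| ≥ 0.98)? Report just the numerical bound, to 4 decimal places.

0.0829

With mean and variance of each term known, Chebyshev's inequality bounds the deviation of the sum (or sample mean).
Var(Z̄) = Var(Z_i)/n = 87.85/1103 = 0.079646.
Chebyshev: Pr(|Z̄ − 54.8| ≥ 0.98) ≤ Var(Z̄)/(0.98)² = 87.85/(1103·0.98²) = 0.0829.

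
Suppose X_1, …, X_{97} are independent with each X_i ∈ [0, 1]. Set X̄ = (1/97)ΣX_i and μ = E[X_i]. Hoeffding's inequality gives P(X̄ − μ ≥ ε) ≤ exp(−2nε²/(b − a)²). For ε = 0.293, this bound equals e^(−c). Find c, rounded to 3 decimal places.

c = 2nε²/(b − a)² = 2·97·0.293² / 1² = 16.6547.

16.655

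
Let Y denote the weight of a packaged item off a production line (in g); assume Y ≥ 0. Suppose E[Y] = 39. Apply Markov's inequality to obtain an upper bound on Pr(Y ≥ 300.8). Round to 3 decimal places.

Markov's inequality: for a non-negative random variable, Pr(Y ≥ a) ≤ E[Y]/a.
Here E[Y] = 39 and a = 300.8, so the bound is 39/300.8 = 0.1297.

0.130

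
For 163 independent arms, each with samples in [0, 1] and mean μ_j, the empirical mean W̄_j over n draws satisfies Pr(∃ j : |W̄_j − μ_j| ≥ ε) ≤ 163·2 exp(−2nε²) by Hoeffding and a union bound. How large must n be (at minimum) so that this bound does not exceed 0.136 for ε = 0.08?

608

Need 2·163·exp(−2nε²) ≤ 0.136, i.e. exp(−2nε²) ≤ 0.136/326.
So 2nε² ≥ ln(326/0.136) = 7.781998.
Hence n ≥ 7.781998/(2·0.08²) = 607.969.
The smallest integer n is 608.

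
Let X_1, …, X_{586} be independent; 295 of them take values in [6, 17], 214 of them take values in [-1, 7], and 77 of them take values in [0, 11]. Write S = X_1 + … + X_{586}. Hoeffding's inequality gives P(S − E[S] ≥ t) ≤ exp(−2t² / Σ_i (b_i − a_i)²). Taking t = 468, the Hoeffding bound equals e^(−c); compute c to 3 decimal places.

Σ(b_i − a_i)² = 295·11² + 214·8² + 77·11² = 58708.
c = 2t² / 58708 = 2·468² / 58708 = 7.4615.

7.461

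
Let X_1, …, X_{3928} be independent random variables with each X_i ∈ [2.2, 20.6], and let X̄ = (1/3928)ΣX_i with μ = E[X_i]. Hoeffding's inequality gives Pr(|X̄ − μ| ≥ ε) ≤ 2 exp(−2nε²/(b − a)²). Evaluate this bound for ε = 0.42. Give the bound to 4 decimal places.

Exponent: 2nε²/(b − a)² = 2·3928·0.42² / 18.4² = 4.09321.
Bound = 2·exp(−4.09321) = 0.03337.

0.0334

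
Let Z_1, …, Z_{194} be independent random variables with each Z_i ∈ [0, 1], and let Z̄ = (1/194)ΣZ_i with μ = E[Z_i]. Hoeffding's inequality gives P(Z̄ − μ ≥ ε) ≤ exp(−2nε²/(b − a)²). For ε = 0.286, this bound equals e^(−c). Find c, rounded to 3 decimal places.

31.737

c = 2nε²/(b − a)² = 2·194·0.286² / 1² = 31.7368.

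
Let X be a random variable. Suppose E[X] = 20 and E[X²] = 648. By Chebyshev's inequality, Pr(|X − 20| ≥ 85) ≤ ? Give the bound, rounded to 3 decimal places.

0.034

Var(X) = E[X²] − (E[X])² = 648 − 400 = 248.
Chebyshev's inequality: Pr(|X − μ| ≥ t) ≤ Var(X)/t² = 248/7225 = 0.0343.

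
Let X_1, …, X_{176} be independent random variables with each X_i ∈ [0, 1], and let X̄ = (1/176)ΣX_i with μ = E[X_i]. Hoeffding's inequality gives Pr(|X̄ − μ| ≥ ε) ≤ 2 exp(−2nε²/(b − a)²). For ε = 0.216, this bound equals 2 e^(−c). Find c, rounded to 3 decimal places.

c = 2nε²/(b − a)² = 2·176·0.216² / 1² = 16.4229.

16.423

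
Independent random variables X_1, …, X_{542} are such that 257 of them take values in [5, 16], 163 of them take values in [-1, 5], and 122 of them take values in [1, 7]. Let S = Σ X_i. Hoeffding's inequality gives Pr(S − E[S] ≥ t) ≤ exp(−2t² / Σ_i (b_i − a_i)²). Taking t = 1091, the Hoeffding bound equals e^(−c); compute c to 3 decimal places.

57.561

Σ(b_i − a_i)² = 257·11² + 163·6² + 122·6² = 41357.
c = 2t² / 41357 = 2·1091² / 41357 = 57.5613.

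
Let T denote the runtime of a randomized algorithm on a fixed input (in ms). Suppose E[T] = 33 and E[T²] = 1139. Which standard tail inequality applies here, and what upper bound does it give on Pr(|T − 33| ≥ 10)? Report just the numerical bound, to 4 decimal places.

0.5000

The first two moments determine the variance, so Chebyshev's inequality is the sharpest standard bound available.
Var(T) = E[T²] − (E[T])² = 1139 − 1089 = 50.
Chebyshev's inequality: Pr(|T − μ| ≥ t) ≤ Var(T)/t² = 50/100 = 0.5000.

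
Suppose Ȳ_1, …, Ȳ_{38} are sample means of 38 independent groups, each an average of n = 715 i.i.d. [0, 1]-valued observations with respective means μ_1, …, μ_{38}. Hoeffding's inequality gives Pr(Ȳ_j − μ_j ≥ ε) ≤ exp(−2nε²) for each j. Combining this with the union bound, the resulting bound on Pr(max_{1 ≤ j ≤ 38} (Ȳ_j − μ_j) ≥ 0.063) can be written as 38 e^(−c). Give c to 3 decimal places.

Union bound over the 38 events: Pr(max_{1 ≤ j ≤ 38} (Ȳ_j − μ_j) ≥ 0.063) ≤ 38·exp(−2nε²) = 38 exp(−2·715·0.063²).
So c = 2·715·0.063² = 5.6757.

5.676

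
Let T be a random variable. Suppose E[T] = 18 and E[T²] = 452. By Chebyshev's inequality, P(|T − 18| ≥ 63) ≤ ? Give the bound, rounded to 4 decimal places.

0.0322

Var(T) = E[T²] − (E[T])² = 452 − 324 = 128.
Chebyshev's inequality: P(|T − μ| ≥ t) ≤ Var(T)/t² = 128/3969 = 0.0322.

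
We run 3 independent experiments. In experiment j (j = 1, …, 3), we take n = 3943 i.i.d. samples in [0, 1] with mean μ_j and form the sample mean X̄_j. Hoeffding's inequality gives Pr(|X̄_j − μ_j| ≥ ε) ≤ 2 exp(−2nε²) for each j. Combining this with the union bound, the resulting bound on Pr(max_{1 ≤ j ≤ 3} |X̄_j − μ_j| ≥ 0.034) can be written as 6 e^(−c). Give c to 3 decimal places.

Union bound over the 3 events: Pr(max_{1 ≤ j ≤ 3} |X̄_j − μ_j| ≥ 0.034) ≤ 3·2·exp(−2nε²) = 6 exp(−2·3943·0.034²).
So c = 2·3943·0.034² = 9.1162.

9.116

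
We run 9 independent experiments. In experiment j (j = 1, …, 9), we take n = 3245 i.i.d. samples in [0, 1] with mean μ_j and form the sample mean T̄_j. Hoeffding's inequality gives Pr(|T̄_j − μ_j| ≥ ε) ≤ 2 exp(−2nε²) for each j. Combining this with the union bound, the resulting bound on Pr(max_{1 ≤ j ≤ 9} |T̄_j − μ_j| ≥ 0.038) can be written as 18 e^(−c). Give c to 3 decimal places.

9.372

Union bound over the 9 events: Pr(max_{1 ≤ j ≤ 9} |T̄_j − μ_j| ≥ 0.038) ≤ 9·2·exp(−2nε²) = 18 exp(−2·3245·0.038²).
So c = 2·3245·0.038² = 9.3716.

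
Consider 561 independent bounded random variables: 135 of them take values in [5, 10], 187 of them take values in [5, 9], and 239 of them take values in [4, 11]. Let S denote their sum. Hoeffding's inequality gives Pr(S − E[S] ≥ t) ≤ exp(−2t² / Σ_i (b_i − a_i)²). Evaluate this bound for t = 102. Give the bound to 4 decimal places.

0.3163

Σ(b_i − a_i)² = 135·5² + 187·4² + 239·7² = 18078.
Exponent = 2·102² / 18078 = 1.15101.
Bound = exp(−1.15101) = 0.31632.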